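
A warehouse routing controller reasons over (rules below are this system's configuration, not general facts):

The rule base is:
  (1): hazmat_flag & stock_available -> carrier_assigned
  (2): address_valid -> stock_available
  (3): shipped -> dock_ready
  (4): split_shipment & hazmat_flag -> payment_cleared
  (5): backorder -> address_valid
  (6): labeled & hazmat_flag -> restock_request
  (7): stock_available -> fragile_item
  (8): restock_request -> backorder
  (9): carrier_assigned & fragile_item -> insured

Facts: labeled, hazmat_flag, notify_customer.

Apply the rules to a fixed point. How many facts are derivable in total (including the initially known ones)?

10

Round 1: (6) [labeled & hazmat_flag -> restock_request]. New: restock_request.
Round 2: (8) [restock_request -> backorder]. New: backorder.
Round 3: (5) [backorder -> address_valid]. New: address_valid.
Round 4: (2) [address_valid -> stock_available]. New: stock_available.
Round 5: (1) [hazmat_flag & stock_available -> carrier_assigned]; (7) [stock_available -> fragile_item]. New: carrier_assigned, fragile_item.
Round 6: (9) [carrier_assigned & fragile_item -> insured]. New: insured.
Closure: {address_valid, backorder, carrier_assigned, fragile_item, hazmat_flag, insured, labeled, notify_customer, restock_request, stock_available} — 10 facts.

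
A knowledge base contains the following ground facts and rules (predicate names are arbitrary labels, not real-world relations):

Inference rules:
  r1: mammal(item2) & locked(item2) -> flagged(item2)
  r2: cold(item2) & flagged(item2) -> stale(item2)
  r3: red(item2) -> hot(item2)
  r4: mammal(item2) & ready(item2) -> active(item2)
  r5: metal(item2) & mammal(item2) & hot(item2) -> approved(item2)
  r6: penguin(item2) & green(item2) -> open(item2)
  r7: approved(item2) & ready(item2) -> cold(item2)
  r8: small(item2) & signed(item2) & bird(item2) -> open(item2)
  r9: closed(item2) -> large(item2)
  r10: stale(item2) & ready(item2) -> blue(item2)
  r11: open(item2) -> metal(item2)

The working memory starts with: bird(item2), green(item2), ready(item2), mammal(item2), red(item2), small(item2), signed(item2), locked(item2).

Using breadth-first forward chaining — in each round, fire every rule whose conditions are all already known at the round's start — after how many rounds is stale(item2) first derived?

5

Round 1 — r1, r3, r4, r8, derive flagged(item2), hot(item2), active(item2), open(item2).
Round 2 — r11, derive metal(item2).
Round 3 — r5, derive approved(item2).
Round 4 — r7, derive cold(item2).
Round 5 — r2, derive stale(item2).
stale(item2) first appears in round 5.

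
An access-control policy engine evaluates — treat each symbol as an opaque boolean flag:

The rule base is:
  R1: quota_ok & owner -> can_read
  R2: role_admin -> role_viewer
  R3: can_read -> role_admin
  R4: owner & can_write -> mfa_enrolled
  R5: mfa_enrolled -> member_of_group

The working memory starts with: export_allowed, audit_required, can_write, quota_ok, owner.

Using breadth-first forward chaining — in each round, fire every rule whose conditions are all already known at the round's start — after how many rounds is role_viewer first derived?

3

Round 1: R1 [quota_ok & owner -> can_read]; R4 [owner & can_write -> mfa_enrolled]. Adds can_read, mfa_enrolled.
Round 2: R3 [can_read -> role_admin]; R5 [mfa_enrolled -> member_of_group]. Adds role_admin, member_of_group.
Round 3: R2 [role_admin -> role_viewer]. Adds role_viewer.
role_viewer first appears in round 3.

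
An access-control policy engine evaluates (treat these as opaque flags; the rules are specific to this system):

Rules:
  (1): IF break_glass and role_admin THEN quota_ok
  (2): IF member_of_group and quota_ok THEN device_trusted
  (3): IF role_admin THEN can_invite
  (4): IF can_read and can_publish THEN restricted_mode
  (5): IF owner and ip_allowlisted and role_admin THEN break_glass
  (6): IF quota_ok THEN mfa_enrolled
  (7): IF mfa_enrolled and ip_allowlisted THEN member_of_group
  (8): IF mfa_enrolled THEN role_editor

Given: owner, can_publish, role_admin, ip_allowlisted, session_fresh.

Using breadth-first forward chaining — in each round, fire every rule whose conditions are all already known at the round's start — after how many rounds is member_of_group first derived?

4

Round 1 — (3), (5), derive can_invite, break_glass.
Round 2 — (1), derive quota_ok.
Round 3 — (6), derive mfa_enrolled.
Round 4 — (7), (8), derive member_of_group, role_editor.
member_of_group first appears in round 4.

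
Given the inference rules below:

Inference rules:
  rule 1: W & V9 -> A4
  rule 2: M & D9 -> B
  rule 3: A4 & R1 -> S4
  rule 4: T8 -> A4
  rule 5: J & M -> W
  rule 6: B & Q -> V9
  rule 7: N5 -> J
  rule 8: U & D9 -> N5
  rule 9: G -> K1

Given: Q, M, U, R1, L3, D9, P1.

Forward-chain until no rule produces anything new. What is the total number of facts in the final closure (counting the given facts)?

14

Round 1 — rule 2, rule 8, derive B, N5.
Round 2 — rule 6, rule 7, derive V9, J.
Round 3 — rule 5, derive W.
Round 4 — rule 1, derive A4.
Round 5 — rule 3, derive S4.
Closure: {A4, B, D9, J, L3, M, N5, P1, Q, R1, S4, U, V9, W} — 14 facts.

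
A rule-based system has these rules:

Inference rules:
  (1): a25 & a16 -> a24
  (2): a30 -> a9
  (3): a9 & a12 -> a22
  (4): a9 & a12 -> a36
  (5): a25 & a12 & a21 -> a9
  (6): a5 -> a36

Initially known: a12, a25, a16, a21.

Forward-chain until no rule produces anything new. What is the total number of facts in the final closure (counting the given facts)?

Round 1: (1) [a25 & a16 -> a24]; (5) [a25 & a12 & a21 -> a9]. New: a24, a9.
Round 2: (3) [a9 & a12 -> a22]; (4) [a9 & a12 -> a36]. New: a22, a36.
Closure: {a12, a16, a21, a22, a24, a25, a36, a9} — 8 facts.

8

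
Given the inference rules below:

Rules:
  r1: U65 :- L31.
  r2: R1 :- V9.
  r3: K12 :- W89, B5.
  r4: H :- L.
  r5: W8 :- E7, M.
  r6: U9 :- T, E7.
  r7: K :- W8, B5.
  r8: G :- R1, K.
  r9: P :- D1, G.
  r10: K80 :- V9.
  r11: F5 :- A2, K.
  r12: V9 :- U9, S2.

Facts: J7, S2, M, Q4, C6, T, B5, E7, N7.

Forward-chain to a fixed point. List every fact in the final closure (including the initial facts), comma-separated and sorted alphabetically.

Round 1: r5 [W8 :- E7, M.]; r6 [U9 :- T, E7.]. New: W8, U9.
Round 2: r7 [K :- W8, B5.]; r12 [V9 :- U9, S2.]. New: K, V9.
Round 3: r2 [R1 :- V9.]; r10 [K80 :- V9.]. New: R1, K80.
Round 4: r8 [G :- R1, K.]. New: G.

B5, C6, E7, G, J7, K, K80, M, N7, Q4, R1, S2, T, U9, V9, W8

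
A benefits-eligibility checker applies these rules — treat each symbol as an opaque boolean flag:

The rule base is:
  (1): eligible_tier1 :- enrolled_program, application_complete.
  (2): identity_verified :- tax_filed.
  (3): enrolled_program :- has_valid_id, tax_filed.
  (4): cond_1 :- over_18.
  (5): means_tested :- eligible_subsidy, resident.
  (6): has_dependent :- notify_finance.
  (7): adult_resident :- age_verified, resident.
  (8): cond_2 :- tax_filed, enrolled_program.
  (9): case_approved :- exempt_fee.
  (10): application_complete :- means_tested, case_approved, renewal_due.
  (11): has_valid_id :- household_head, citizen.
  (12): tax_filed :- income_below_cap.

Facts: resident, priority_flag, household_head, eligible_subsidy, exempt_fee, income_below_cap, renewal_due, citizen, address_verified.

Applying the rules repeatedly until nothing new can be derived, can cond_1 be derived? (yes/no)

no

Round 1: (5) [means_tested :- eligible_subsidy, resident.]; (9) [case_approved :- exempt_fee.]; (11) [has_valid_id :- household_head, citizen.]; (12) [tax_filed :- income_below_cap.]. Adds means_tested, case_approved, has_valid_id, tax_filed.
Round 2: (2) [identity_verified :- tax_filed.]; (3) [enrolled_program :- has_valid_id, tax_filed.]; (10) [application_complete :- means_tested, case_approved, renewal_due.]. Adds identity_verified, enrolled_program, application_complete.
Round 3: (1) [eligible_tier1 :- enrolled_program, application_complete.]; (8) [cond_2 :- tax_filed, enrolled_program.]. Adds eligible_tier1, cond_2.
Fixed point reached. cond_1 is concluded only by (4); (4) needs over_18 (never derived).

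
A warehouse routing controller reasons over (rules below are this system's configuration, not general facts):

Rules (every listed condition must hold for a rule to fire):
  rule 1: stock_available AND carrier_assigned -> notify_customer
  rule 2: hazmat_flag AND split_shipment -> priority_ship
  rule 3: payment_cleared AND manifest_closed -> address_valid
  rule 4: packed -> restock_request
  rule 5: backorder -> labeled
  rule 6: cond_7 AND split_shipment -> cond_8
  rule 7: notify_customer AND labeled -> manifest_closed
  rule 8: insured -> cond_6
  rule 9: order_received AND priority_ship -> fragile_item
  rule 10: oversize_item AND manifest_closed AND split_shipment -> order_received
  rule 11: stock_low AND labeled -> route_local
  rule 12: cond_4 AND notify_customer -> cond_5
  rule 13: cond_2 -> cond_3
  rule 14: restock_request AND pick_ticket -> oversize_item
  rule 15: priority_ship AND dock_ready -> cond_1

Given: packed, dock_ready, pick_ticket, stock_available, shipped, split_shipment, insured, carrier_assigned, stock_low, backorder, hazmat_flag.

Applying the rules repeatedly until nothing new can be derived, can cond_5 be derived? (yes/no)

no

Round 1 — rule 1, rule 2, rule 4, rule 5, rule 8, derive notify_customer, priority_ship, restock_request, labeled, cond_6.
Round 2 — rule 7, rule 11, rule 14, rule 15, derive manifest_closed, route_local, oversize_item, cond_1.
Round 3 — rule 10, derive order_received.
Round 4 — rule 9, derive fragile_item.
Fixed point reached. cond_5 is concluded only by rule 12; rule 12 needs cond_4 (never derived).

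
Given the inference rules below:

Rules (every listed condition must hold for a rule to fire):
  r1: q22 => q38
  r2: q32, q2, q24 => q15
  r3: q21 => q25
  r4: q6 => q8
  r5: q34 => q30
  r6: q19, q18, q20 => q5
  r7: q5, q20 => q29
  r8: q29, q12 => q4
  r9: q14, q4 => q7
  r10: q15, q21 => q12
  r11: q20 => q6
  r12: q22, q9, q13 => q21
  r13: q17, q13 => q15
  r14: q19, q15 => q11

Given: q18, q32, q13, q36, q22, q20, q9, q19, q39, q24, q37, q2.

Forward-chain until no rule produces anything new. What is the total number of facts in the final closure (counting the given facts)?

Round 1: r1 [q22 => q38]; r2 [q32, q2, q24 => q15]; r6 [q19, q18, q20 => q5]; r11 [q20 => q6]; r12 [q22, q9, q13 => q21]. New: q38, q15, q5, q6, q21.
Round 2: r3 [q21 => q25]; r4 [q6 => q8]; r7 [q5, q20 => q29]; r10 [q15, q21 => q12]; r14 [q19, q15 => q11]. New: q25, q8, q29, q12, q11.
Round 3: r8 [q29, q12 => q4]. New: q4.
Closure: {q11, q12, q13, q15, q18, q19, q2, q20, q21, q22, q24, q25, q29, q32, q36, q37, q38, q39, q4, q5, q6, q8, q9} — 23 facts.

23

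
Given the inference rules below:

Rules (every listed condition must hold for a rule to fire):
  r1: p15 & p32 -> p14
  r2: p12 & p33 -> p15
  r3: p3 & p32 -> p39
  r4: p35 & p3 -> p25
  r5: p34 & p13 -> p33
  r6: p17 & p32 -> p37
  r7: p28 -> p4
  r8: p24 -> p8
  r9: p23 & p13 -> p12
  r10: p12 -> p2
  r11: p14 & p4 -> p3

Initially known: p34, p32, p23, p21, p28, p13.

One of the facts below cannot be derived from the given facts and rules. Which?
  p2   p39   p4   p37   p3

Round 1: r5 [p34 & p13 -> p33]; r7 [p28 -> p4]; r9 [p23 & p13 -> p12]. Adds p33, p4, p12.
Round 2: r2 [p12 & p33 -> p15]; r10 [p12 -> p2]. Adds p15, p2.
Round 3: r1 [p15 & p32 -> p14]. Adds p14.
Round 4: r11 [p14 & p4 -> p3]. Adds p3.
Round 5: r3 [p3 & p32 -> p39]. Adds p39.
Derived: p4 (round 1), p39 (round 5), p3 (round 4), p2 (round 2). p37 never appears in any round.

p37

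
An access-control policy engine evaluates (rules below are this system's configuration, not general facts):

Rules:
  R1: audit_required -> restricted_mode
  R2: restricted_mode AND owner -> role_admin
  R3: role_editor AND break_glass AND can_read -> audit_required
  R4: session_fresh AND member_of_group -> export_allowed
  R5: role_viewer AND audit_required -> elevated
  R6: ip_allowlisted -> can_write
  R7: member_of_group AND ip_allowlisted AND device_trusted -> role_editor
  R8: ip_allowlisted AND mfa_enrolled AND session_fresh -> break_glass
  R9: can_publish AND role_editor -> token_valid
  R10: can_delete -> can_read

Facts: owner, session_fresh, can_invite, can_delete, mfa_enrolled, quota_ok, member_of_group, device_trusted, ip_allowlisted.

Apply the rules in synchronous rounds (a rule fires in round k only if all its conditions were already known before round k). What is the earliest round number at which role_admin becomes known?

4

Round 1: R4 [session_fresh AND member_of_group -> export_allowed]; R6 [ip_allowlisted -> can_write]; R7 [member_of_group AND ip_allowlisted AND device_trusted -> role_editor]; R8 [ip_allowlisted AND mfa_enrolled AND session_fresh -> break_glass]; R10 [can_delete -> can_read]. New: export_allowed, can_write, role_editor, break_glass, can_read.
Round 2: R3 [role_editor AND break_glass AND can_read -> audit_required]. New: audit_required.
Round 3: R1 [audit_required -> restricted_mode]. New: restricted_mode.
Round 4: R2 [restricted_mode AND owner -> role_admin]. New: role_admin.
role_admin first appears in round 4.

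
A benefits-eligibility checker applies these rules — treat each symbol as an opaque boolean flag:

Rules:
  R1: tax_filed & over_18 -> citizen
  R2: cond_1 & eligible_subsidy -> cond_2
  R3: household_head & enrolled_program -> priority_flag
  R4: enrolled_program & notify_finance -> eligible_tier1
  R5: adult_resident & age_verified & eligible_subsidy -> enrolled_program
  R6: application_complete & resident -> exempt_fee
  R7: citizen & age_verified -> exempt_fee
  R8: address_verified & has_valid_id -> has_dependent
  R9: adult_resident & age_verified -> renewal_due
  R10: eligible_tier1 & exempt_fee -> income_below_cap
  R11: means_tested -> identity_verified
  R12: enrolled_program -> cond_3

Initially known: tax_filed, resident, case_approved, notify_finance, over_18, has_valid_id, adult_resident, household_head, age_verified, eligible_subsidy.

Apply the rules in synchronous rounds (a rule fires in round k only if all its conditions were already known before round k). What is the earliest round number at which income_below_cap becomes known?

Round 1: R1 [tax_filed & over_18 -> citizen]; R5 [adult_resident & age_verified & eligible_subsidy -> enrolled_program]; R9 [adult_resident & age_verified -> renewal_due]. New: citizen, enrolled_program, renewal_due.
Round 2: R3 [household_head & enrolled_program -> priority_flag]; R4 [enrolled_program & notify_finance -> eligible_tier1]; R7 [citizen & age_verified -> exempt_fee]; R12 [enrolled_program -> cond_3]. New: priority_flag, eligible_tier1, exempt_fee, cond_3.
Round 3: R10 [eligible_tier1 & exempt_fee -> income_below_cap]. New: income_below_cap.
income_below_cap first appears in round 3.

3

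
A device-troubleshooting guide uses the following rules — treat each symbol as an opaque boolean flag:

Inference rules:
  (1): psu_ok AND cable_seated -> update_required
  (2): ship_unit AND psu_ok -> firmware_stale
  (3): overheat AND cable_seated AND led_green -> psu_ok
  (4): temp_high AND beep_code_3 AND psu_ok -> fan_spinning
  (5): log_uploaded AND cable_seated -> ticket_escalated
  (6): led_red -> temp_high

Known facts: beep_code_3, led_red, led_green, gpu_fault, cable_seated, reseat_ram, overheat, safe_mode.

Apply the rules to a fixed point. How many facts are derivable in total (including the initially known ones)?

Round 1 — (3), (6), derive psu_ok, temp_high.
Round 2 — (1), (4), derive update_required, fan_spinning.
Closure: {beep_code_3, cable_seated, fan_spinning, gpu_fault, led_green, led_red, overheat, psu_ok, reseat_ram, safe_mode, temp_high, update_required} — 12 facts.

12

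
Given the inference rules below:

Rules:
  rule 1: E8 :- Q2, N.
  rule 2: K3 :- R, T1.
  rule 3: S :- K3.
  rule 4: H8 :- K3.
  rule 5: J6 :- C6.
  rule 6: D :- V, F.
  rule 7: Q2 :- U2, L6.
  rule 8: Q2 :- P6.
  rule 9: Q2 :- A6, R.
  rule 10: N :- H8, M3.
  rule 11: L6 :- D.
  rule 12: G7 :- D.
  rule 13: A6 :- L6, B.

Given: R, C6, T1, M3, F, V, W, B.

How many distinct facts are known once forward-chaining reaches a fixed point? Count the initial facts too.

19

[1] rule 2 [K3 :- R, T1.]; rule 5 [J6 :- C6.]; rule 6 [D :- V, F.]. ⇒ new: K3, J6, D.
[2] rule 3 [S :- K3.]; rule 4 [H8 :- K3.]; rule 11 [L6 :- D.]; rule 12 [G7 :- D.]. ⇒ new: S, H8, L6, G7.
[3] rule 10 [N :- H8, M3.]; rule 13 [A6 :- L6, B.]. ⇒ new: N, A6.
[4] rule 9 [Q2 :- A6, R.]. ⇒ new: Q2.
[5] rule 1 [E8 :- Q2, N.]. ⇒ new: E8.
Closure: {A6, B, C6, D, E8, F, G7, H8, J6, K3, L6, M3, N, Q2, R, S, T1, V, W} — 19 facts.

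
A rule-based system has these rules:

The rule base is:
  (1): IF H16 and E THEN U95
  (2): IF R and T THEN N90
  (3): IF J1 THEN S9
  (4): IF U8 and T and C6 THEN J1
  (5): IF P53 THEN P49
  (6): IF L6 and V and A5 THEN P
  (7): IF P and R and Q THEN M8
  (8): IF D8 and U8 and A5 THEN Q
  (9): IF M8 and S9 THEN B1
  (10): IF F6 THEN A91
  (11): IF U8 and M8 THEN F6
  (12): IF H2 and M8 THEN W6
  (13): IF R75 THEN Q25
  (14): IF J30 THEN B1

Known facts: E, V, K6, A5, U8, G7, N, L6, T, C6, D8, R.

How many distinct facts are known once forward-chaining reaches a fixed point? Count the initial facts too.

Round 1 fires (2), (4), (6), (8), giving N90, J1, P, Q.
Round 2 fires (3), (7), giving S9, M8.
Round 3 fires (9), (11), giving B1, F6.
Round 4 fires (10), giving A91.
Closure: {A5, A91, B1, C6, D8, E, F6, G7, J1, K6, L6, M8, N, N90, P, Q, R, S9, T, U8, V} — 21 facts.

21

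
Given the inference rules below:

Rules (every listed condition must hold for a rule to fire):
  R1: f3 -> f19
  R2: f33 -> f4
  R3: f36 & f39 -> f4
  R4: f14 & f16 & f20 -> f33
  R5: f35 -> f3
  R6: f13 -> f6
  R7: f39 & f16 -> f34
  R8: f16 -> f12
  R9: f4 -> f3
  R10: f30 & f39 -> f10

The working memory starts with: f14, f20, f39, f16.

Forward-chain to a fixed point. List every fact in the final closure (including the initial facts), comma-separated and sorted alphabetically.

f12, f14, f16, f19, f20, f3, f33, f34, f39, f4

Round 1 — R4, R7, R8, derive f33, f34, f12.
Round 2 — R2, derive f4.
Round 3 — R9, derive f3.
Round 4 — R1, derive f19.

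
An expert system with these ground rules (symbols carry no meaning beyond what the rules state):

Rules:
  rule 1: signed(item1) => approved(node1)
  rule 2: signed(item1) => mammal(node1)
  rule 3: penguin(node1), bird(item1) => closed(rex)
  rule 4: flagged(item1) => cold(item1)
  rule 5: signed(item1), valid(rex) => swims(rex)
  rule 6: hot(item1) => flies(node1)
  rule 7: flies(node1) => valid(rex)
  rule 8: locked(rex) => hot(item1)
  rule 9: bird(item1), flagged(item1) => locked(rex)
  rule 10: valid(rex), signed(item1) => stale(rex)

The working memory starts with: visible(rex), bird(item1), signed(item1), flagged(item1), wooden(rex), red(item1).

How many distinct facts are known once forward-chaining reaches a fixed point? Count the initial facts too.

15

[1] rule 1 [signed(item1) => approved(node1)]; rule 2 [signed(item1) => mammal(node1)]; rule 4 [flagged(item1) => cold(item1)]; rule 9 [bird(item1), flagged(item1) => locked(rex)]. ⇒ new: approved(node1), mammal(node1), cold(item1), locked(rex).
[2] rule 8 [locked(rex) => hot(item1)]. ⇒ new: hot(item1).
[3] rule 6 [hot(item1) => flies(node1)]. ⇒ new: flies(node1).
[4] rule 7 [flies(node1) => valid(rex)]. ⇒ new: valid(rex).
[5] rule 5 [signed(item1), valid(rex) => swims(rex)]; rule 10 [valid(rex), signed(item1) => stale(rex)]. ⇒ new: swims(rex), stale(rex).
Closure: {approved(node1), bird(item1), cold(item1), flagged(item1), flies(node1), hot(item1), locked(rex), mammal(node1), red(item1), signed(item1), stale(rex), swims(rex), valid(rex), visible(rex), wooden(rex)} — 15 facts.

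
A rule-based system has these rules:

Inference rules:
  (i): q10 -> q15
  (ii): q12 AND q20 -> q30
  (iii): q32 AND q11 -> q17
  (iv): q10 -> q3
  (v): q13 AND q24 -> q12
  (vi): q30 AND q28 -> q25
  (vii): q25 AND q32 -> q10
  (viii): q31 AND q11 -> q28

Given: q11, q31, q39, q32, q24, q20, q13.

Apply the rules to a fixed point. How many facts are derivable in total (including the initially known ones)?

Round 1 fires (iii), (v), (viii), giving q17, q12, q28.
Round 2 fires (ii), giving q30.
Round 3 fires (vi), giving q25.
Round 4 fires (vii), giving q10.
Round 5 fires (i), (iv), giving q15, q3.
Closure: {q10, q11, q12, q13, q15, q17, q20, q24, q25, q28, q3, q30, q31, q32, q39} — 15 facts.

15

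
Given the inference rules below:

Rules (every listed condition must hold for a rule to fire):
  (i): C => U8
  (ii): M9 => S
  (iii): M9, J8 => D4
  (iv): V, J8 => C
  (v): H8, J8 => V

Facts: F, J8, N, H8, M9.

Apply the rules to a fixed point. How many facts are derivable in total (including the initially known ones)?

10

Round 1 — (ii), (iii), (v), derive S, D4, V.
Round 2 — (iv), derive C.
Round 3 — (i), derive U8.
Closure: {C, D4, F, H8, J8, M9, N, S, U8, V} — 10 facts.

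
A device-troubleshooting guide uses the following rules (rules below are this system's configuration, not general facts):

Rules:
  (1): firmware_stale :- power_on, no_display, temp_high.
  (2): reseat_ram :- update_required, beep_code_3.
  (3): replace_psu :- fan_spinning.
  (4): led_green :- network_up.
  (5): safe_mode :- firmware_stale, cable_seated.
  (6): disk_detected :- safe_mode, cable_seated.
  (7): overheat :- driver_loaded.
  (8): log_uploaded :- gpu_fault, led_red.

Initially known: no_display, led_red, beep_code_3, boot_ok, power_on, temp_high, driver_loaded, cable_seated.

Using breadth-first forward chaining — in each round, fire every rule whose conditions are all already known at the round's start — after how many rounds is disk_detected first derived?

Round 1: (1) [firmware_stale :- power_on, no_display, temp_high.]; (7) [overheat :- driver_loaded.]. New: firmware_stale, overheat.
Round 2: (5) [safe_mode :- firmware_stale, cable_seated.]. New: safe_mode.
Round 3: (6) [disk_detected :- safe_mode, cable_seated.]. New: disk_detected.
disk_detected first appears in round 3.

3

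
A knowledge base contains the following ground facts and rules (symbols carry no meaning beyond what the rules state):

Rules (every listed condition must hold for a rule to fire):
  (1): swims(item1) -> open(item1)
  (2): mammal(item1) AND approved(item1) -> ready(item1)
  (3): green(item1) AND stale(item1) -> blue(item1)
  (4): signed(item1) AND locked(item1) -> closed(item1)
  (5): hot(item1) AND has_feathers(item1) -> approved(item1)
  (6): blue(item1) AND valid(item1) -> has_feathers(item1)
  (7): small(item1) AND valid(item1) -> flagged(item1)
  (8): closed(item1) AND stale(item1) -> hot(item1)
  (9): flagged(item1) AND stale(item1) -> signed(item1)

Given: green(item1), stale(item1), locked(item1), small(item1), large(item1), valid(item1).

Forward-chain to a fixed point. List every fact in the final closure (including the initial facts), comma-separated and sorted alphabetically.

approved(item1), blue(item1), closed(item1), flagged(item1), green(item1), has_feathers(item1), hot(item1), large(item1), locked(item1), signed(item1), small(item1), stale(item1), valid(item1)

[1] (3) [green(item1) AND stale(item1) -> blue(item1)]; (7) [small(item1) AND valid(item1) -> flagged(item1)]. ⇒ new: blue(item1), flagged(item1).
[2] (6) [blue(item1) AND valid(item1) -> has_feathers(item1)]; (9) [flagged(item1) AND stale(item1) -> signed(item1)]. ⇒ new: has_feathers(item1), signed(item1).
[3] (4) [signed(item1) AND locked(item1) -> closed(item1)]. ⇒ new: closed(item1).
[4] (8) [closed(item1) AND stale(item1) -> hot(item1)]. ⇒ new: hot(item1).
[5] (5) [hot(item1) AND has_feathers(item1) -> approved(item1)]. ⇒ new: approved(item1).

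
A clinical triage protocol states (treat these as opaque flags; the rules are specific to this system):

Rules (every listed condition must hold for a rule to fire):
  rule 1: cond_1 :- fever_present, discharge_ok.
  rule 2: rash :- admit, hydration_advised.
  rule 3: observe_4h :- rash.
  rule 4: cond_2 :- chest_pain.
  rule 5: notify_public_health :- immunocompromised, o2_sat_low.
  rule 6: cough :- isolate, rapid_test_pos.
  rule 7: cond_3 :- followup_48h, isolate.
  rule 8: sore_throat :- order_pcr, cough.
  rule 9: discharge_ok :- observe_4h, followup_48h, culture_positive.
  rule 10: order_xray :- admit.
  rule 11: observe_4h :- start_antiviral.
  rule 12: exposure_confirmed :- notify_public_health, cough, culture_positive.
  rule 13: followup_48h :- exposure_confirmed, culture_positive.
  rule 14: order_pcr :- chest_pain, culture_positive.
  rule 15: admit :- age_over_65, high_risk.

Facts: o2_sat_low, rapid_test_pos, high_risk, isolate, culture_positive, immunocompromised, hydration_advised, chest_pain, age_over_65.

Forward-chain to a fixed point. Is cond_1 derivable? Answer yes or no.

Round 1: rule 4 [cond_2 :- chest_pain.]; rule 5 [notify_public_health :- immunocompromised, o2_sat_low.]; rule 6 [cough :- isolate, rapid_test_pos.]; rule 14 [order_pcr :- chest_pain, culture_positive.]; rule 15 [admit :- age_over_65, high_risk.]. Adds cond_2, notify_public_health, cough, order_pcr, admit.
Round 2: rule 2 [rash :- admit, hydration_advised.]; rule 8 [sore_throat :- order_pcr, cough.]; rule 10 [order_xray :- admit.]; rule 12 [exposure_confirmed :- notify_public_health, cough, culture_positive.]. Adds rash, sore_throat, order_xray, exposure_confirmed.
Round 3: rule 3 [observe_4h :- rash.]; rule 13 [followup_48h :- exposure_confirmed, culture_positive.]. Adds observe_4h, followup_48h.
Round 4: rule 7 [cond_3 :- followup_48h, isolate.]; rule 9 [discharge_ok :- observe_4h, followup_48h, culture_positive.]. Adds cond_3, discharge_ok.
Fixed point reached. cond_1 is concluded only by rule 1; rule 1 needs fever_present (never derived).

no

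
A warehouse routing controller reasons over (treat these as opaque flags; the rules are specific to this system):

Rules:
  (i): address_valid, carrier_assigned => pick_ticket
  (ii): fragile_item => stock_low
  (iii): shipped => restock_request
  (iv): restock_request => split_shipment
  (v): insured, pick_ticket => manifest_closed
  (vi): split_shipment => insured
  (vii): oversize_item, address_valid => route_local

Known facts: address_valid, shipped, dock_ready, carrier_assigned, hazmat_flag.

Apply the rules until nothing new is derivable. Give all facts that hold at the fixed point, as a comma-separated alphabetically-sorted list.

address_valid, carrier_assigned, dock_ready, hazmat_flag, insured, manifest_closed, pick_ticket, restock_request, shipped, split_shipment

Round 1 fires (i), (iii), giving pick_ticket, restock_request.
Round 2 fires (iv), giving split_shipment.
Round 3 fires (vi), giving insured.
Round 4 fires (v), giving manifest_closed.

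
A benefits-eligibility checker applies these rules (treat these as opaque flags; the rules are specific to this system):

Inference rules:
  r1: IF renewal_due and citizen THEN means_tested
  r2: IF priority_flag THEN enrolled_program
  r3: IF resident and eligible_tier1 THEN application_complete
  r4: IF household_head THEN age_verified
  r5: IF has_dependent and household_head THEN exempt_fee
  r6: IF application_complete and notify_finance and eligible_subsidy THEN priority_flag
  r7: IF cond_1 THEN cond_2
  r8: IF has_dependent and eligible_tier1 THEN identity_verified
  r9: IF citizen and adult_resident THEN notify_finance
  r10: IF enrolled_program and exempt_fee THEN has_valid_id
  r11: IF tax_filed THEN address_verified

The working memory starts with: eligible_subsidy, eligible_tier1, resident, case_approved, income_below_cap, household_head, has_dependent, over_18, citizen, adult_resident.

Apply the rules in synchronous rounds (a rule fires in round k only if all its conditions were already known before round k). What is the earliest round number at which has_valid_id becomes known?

4

Round 1: r3 [IF resident and eligible_tier1 THEN application_complete]; r4 [IF household_head THEN age_verified]; r5 [IF has_dependent and household_head THEN exempt_fee]; r8 [IF has_dependent and eligible_tier1 THEN identity_verified]; r9 [IF citizen and adult_resident THEN notify_finance]. Adds application_complete, age_verified, exempt_fee, identity_verified, notify_finance.
Round 2: r6 [IF application_complete and notify_finance and eligible_subsidy THEN priority_flag]. Adds priority_flag.
Round 3: r2 [IF priority_flag THEN enrolled_program]. Adds enrolled_program.
Round 4: r10 [IF enrolled_program and exempt_fee THEN has_valid_id]. Adds has_valid_id.
has_valid_id first appears in round 4.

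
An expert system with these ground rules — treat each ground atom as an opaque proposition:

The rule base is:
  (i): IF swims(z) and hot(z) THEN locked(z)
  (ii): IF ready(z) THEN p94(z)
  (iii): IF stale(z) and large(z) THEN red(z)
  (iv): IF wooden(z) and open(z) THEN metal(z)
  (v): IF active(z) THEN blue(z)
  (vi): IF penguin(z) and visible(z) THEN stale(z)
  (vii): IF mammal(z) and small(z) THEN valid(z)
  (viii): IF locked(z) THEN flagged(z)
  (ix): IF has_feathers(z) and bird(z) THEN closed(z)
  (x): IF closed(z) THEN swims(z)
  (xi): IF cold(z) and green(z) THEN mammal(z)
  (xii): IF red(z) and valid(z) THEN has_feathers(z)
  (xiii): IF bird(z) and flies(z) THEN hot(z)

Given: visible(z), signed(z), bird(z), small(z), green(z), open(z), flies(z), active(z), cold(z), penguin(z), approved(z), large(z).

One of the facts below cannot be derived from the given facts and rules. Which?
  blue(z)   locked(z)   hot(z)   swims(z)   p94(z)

p94(z)

Round 1: (v) [IF active(z) THEN blue(z)]; (vi) [IF penguin(z) and visible(z) THEN stale(z)]; (xi) [IF cold(z) and green(z) THEN mammal(z)]; (xiii) [IF bird(z) and flies(z) THEN hot(z)]. Adds blue(z), stale(z), mammal(z), hot(z).
Round 2: (iii) [IF stale(z) and large(z) THEN red(z)]; (vii) [IF mammal(z) and small(z) THEN valid(z)]. Adds red(z), valid(z).
Round 3: (xii) [IF red(z) and valid(z) THEN has_feathers(z)]. Adds has_feathers(z).
Round 4: (ix) [IF has_feathers(z) and bird(z) THEN closed(z)]. Adds closed(z).
Round 5: (x) [IF closed(z) THEN swims(z)]. Adds swims(z).
Round 6: (i) [IF swims(z) and hot(z) THEN locked(z)]. Adds locked(z).
Round 7: (viii) [IF locked(z) THEN flagged(z)]. Adds flagged(z).
Derived: blue(z) (round 1), swims(z) (round 5), locked(z) (round 6), hot(z) (round 1). p94(z) never appears in any round.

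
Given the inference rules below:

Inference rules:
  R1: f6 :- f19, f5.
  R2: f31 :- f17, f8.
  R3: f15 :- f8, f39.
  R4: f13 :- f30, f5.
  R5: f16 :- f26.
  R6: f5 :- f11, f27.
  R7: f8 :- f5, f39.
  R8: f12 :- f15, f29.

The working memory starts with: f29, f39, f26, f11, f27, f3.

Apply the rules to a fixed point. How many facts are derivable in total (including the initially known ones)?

Round 1: R5 [f16 :- f26.]; R6 [f5 :- f11, f27.]. New: f16, f5.
Round 2: R7 [f8 :- f5, f39.]. New: f8.
Round 3: R3 [f15 :- f8, f39.]. New: f15.
Round 4: R8 [f12 :- f15, f29.]. New: f12.
Closure: {f11, f12, f15, f16, f26, f27, f29, f3, f39, f5, f8} — 11 facts.

11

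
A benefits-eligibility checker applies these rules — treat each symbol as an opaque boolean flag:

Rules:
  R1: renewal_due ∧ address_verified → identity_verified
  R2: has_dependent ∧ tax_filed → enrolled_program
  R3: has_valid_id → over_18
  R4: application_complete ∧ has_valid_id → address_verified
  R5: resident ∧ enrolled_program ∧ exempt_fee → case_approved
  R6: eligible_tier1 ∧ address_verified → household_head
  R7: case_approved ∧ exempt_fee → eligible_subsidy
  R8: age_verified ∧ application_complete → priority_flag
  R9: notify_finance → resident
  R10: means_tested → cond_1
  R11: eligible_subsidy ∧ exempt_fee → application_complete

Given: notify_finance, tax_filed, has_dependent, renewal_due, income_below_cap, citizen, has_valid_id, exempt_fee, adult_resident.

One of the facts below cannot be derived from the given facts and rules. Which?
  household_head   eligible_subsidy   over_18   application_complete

[1] R2 [has_dependent ∧ tax_filed → enrolled_program]; R3 [has_valid_id → over_18]; R9 [notify_finance → resident]. ⇒ new: enrolled_program, over_18, resident.
[2] R5 [resident ∧ enrolled_program ∧ exempt_fee → case_approved]. ⇒ new: case_approved.
[3] R7 [case_approved ∧ exempt_fee → eligible_subsidy]. ⇒ new: eligible_subsidy.
[4] R11 [eligible_subsidy ∧ exempt_fee → application_complete]. ⇒ new: application_complete.
[5] R4 [application_complete ∧ has_valid_id → address_verified]. ⇒ new: address_verified.
[6] R1 [renewal_due ∧ address_verified → identity_verified]. ⇒ new: identity_verified.
Derived: over_18 (round 1), application_complete (round 4), eligible_subsidy (round 3). household_head never appears in any round.

household_head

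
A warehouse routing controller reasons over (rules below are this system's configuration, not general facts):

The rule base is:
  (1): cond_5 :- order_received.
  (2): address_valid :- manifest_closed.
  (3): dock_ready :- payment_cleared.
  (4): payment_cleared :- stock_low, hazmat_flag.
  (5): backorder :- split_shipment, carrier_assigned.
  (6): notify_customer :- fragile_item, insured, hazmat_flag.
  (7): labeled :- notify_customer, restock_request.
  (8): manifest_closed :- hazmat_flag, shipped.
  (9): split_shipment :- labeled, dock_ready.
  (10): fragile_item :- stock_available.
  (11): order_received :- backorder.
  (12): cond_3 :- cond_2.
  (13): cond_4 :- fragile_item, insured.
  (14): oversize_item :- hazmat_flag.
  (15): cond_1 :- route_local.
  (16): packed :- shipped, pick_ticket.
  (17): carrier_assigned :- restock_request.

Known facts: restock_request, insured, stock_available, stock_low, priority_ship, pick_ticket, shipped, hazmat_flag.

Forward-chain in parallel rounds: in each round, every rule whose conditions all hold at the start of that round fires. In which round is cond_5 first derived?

Round 1 — (4), (8), (10), (14), (16), (17), derive payment_cleared, manifest_closed, fragile_item, oversize_item, packed, carrier_assigned.
Round 2 — (2), (3), (6), (13), derive address_valid, dock_ready, notify_customer, cond_4.
Round 3 — (7), derive labeled.
Round 4 — (9), derive split_shipment.
Round 5 — (5), derive backorder.
Round 6 — (11), derive order_received.
Round 7 — (1), derive cond_5.
cond_5 first appears in round 7.

7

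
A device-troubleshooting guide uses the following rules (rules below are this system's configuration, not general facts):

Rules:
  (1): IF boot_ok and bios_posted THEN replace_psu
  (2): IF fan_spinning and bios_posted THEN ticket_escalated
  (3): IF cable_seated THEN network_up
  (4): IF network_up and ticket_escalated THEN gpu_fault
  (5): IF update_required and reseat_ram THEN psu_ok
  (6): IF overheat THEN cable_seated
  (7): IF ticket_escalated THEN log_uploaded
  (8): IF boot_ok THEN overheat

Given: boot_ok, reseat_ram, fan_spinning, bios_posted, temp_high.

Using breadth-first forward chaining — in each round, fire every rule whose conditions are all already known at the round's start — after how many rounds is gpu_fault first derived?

4

[1] (1) [IF boot_ok and bios_posted THEN replace_psu]; (2) [IF fan_spinning and bios_posted THEN ticket_escalated]; (8) [IF boot_ok THEN overheat]. ⇒ new: replace_psu, ticket_escalated, overheat.
[2] (6) [IF overheat THEN cable_seated]; (7) [IF ticket_escalated THEN log_uploaded]. ⇒ new: cable_seated, log_uploaded.
[3] (3) [IF cable_seated THEN network_up]. ⇒ new: network_up.
[4] (4) [IF network_up and ticket_escalated THEN gpu_fault]. ⇒ new: gpu_fault.
gpu_fault first appears in round 4.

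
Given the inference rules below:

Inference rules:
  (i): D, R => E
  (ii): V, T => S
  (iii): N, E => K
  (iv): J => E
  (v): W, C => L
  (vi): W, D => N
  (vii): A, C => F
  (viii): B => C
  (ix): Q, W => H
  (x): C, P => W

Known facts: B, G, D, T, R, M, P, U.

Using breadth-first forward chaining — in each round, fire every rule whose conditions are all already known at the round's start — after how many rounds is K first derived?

Round 1: (i) [D, R => E]; (viii) [B => C]. Adds E, C.
Round 2: (x) [C, P => W]. Adds W.
Round 3: (v) [W, C => L]; (vi) [W, D => N]. Adds L, N.
Round 4: (iii) [N, E => K]. Adds K.
K first appears in round 4.

4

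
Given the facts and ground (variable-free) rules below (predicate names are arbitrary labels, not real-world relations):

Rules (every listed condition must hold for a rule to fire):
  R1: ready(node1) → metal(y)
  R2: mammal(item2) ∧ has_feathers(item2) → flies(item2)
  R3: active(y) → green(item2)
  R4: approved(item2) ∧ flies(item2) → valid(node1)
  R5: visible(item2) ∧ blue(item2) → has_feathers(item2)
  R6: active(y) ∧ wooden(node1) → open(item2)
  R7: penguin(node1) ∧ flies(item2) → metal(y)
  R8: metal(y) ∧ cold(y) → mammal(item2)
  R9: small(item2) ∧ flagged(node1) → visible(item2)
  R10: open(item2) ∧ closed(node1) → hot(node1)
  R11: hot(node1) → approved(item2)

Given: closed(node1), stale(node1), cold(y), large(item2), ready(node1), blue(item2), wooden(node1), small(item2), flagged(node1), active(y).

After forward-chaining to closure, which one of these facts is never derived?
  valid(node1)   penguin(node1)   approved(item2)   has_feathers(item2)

[1] R1 [ready(node1) → metal(y)]; R3 [active(y) → green(item2)]; R6 [active(y) ∧ wooden(node1) → open(item2)]; R9 [small(item2) ∧ flagged(node1) → visible(item2)]. ⇒ new: metal(y), green(item2), open(item2), visible(item2).
[2] R5 [visible(item2) ∧ blue(item2) → has_feathers(item2)]; R8 [metal(y) ∧ cold(y) → mammal(item2)]; R10 [open(item2) ∧ closed(node1) → hot(node1)]. ⇒ new: has_feathers(item2), mammal(item2), hot(node1).
[3] R2 [mammal(item2) ∧ has_feathers(item2) → flies(item2)]; R11 [hot(node1) → approved(item2)]. ⇒ new: flies(item2), approved(item2).
[4] R4 [approved(item2) ∧ flies(item2) → valid(node1)]. ⇒ new: valid(node1).
Derived: valid(node1) (round 4), has_feathers(item2) (round 2), approved(item2) (round 3). penguin(node1) never appears in any round.

penguin(node1)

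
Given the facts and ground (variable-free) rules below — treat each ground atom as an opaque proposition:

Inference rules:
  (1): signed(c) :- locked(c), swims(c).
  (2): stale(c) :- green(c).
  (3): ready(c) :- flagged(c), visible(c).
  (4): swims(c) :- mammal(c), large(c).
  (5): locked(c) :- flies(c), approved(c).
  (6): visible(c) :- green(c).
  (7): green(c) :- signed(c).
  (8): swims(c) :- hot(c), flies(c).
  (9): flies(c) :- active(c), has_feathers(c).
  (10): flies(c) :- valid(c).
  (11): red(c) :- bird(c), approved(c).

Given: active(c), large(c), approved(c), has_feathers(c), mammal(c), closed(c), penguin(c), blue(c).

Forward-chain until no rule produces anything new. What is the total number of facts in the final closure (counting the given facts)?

15

Round 1 fires (4), (9), giving swims(c), flies(c).
Round 2 fires (5), giving locked(c).
Round 3 fires (1), giving signed(c).
Round 4 fires (7), giving green(c).
Round 5 fires (2), (6), giving stale(c), visible(c).
Closure: {active(c), approved(c), blue(c), closed(c), flies(c), green(c), has_feathers(c), large(c), locked(c), mammal(c), penguin(c), signed(c), stale(c), swims(c), visible(c)} — 15 facts.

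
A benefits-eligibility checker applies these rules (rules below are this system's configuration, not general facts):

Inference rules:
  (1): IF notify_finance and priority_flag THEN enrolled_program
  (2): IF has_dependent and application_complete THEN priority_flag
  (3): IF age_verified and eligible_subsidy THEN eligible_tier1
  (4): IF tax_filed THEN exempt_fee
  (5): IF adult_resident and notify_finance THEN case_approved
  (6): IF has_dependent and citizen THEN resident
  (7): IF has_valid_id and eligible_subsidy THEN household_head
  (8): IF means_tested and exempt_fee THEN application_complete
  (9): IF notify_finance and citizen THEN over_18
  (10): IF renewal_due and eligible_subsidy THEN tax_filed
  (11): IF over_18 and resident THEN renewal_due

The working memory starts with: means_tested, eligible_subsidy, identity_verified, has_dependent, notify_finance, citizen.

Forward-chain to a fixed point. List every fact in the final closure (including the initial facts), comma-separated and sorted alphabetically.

Round 1: (6) [IF has_dependent and citizen THEN resident]; (9) [IF notify_finance and citizen THEN over_18]. New: resident, over_18.
Round 2: (11) [IF over_18 and resident THEN renewal_due]. New: renewal_due.
Round 3: (10) [IF renewal_due and eligible_subsidy THEN tax_filed]. New: tax_filed.
Round 4: (4) [IF tax_filed THEN exempt_fee]. New: exempt_fee.
Round 5: (8) [IF means_tested and exempt_fee THEN application_complete]. New: application_complete.
Round 6: (2) [IF has_dependent and application_complete THEN priority_flag]. New: priority_flag.
Round 7: (1) [IF notify_finance and priority_flag THEN enrolled_program]. New: enrolled_program.

application_complete, citizen, eligible_subsidy, enrolled_program, exempt_fee, has_dependent, identity_verified, means_tested, notify_finance, over_18, priority_flag, renewal_due, resident, tax_filed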